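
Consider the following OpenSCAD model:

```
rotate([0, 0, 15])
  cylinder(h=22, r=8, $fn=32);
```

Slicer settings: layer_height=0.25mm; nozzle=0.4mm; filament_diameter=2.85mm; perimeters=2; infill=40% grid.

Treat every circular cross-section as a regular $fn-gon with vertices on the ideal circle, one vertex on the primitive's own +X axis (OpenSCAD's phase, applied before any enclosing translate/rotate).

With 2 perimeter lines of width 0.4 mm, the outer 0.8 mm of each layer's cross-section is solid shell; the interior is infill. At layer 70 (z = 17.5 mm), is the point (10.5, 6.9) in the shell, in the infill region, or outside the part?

At z = 17.5 mm: the cylinder: section is a regular 32-gon, circumradius r=8; (whole slice rotated 15° about Z — lengths, areas and connectivity unchanged). Overall, the cross-section is a single solid region. Undo the 15° rotation: the query point maps to (11.928, 3.947) in the un-rotated model frame. The nearest boundary edge runs (7.85, 1.56)→(7.39, 3.06); distance from the point to it = 4.60 mm. The point is not inside any of the regions above, so it lies outside the cross-section (4.60 mm from the nearest boundary).

outside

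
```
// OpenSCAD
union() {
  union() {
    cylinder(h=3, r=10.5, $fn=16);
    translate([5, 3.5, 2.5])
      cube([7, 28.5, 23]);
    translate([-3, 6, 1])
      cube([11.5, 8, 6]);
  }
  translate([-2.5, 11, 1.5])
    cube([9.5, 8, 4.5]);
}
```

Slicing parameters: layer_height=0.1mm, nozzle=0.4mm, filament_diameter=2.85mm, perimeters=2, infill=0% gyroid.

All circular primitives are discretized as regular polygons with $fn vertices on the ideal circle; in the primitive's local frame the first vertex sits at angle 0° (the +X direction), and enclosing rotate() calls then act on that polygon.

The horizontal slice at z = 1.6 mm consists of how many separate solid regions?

At z = 1.6 mm: the r=10.5 cylinder contributes a regular 16-gon of circumradius 10.5; the cube at (5, 3.5) does not reach this height (z outside [2.5, 25.5]); the 11.5×8 cube at (-3, 6) contributes its full rectangle; Merging all regions: the regions partially overlap (shared area 38.49 mm²), so overlapping operands fuse into one piece — 1 connected region; the cube at (-2.5, 11) (footprint 9.5×8) is included at this height; Merging all regions: the regions partially overlap (shared area 28.50 mm²), so overlapping operands fuse into one piece — 1 connected region. The result has 1 disconnected region.

1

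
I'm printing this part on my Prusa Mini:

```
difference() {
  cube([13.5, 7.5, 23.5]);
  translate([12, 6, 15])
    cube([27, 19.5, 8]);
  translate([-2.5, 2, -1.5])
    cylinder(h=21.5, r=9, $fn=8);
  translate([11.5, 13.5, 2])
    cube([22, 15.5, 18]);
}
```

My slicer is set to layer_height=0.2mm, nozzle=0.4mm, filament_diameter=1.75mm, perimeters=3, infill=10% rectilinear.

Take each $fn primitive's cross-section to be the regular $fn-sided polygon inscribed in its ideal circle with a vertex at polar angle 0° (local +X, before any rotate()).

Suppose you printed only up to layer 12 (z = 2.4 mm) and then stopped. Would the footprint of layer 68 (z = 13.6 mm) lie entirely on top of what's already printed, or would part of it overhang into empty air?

Compare the two slices. At z = 2.4: the cube is present — its section is the full 13.5×7.5 rectangle (area 101.25 mm²); the cube at (12, 6) is absent (z outside [15, 23]); the cylinder at (-2.5, 2): section is a regular 8-gon, circumradius r=9 (area = (8/2)·9.000²·sin(360°/8) = 229.10 mm²); the cube at (11.5, 13.5) (footprint 22×15.5) is included at this height (area 341.00 mm²); After the difference (first − rest): starting from the 13.5×7.5 cube (101.25 mm²), the r=9 cylinder at (-2.5, 2) partially overlaps it — only the 41.66 mm² overlap (of its 229.10 mm²) is removed, clipping the outline; the 22×15.5 cube at (11.5, 13.5) misses the remaining region (no effect) — area = 59.59 mm². At z = 13.6: the cube (footprint 13.5×7.5) is included at this height (area 101.25 mm²); the cube at (12, 6) does not reach this height (z outside [15, 23]); the r=9 cylinder at (-2.5, 2) gives a regular 8-gon of circumradius 9 (constant along its height) (area = (8/2)·9.000²·sin(360°/8) = 229.10 mm²); the 22×15.5 cube at (11.5, 13.5) contributes its full rectangle (area 341.00 mm²); After the difference (first − rest): starting from the 13.5×7.5 cube (101.25 mm²), the r=9 cylinder at (-2.5, 2) partially overlaps it — only the 41.66 mm² overlap (of its 229.10 mm²) is removed, clipping the outline; the 22×15.5 cube at (11.5, 13.5) misses the remaining region (no effect) — area = 59.59 mm². Checking containment: the cross-section at z = 13.6 is a subset of the cross-section at z = 2.4.

entirely on top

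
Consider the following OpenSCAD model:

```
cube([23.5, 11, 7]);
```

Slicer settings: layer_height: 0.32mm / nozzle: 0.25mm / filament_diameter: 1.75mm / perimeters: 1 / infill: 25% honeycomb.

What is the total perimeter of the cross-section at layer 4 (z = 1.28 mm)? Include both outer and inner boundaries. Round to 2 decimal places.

69.00 mm

At z = 1.28 mm: the cube (footprint 23.5×11) is included at this height (perimeter 69.00 mm). Overall, the cross-section is a single solid region. Total boundary length (outer) = 69.00 mm.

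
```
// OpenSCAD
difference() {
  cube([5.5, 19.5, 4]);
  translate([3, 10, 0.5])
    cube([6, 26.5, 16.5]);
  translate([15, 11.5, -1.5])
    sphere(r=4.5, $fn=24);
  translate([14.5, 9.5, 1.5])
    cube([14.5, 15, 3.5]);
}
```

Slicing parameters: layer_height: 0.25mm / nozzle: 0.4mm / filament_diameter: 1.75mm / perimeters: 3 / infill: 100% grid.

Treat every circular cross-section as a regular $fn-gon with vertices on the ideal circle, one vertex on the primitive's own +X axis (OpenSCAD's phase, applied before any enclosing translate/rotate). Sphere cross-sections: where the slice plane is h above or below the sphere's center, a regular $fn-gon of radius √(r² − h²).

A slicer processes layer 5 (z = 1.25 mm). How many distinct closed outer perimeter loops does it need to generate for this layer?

At z = 1.25 mm: the cube is present — its section is the full 5.5×19.5 rectangle; the 6×26.5 cube at (3, 10) contributes its full rectangle; the r=4.5 sphere at (15, 11.5) slices to a regular 24-gon of circumradius 3.562 (√(r²−h²) with h=2.75 from center); the cube at (14.5, 9.5) is not intersected at this z (z outside [1.5, 5]); After the difference (first − rest): starting from the 5.5×19.5 cube, the 6×26.5 cube at (3, 10) partially overlaps it — only the 23.75 mm² overlap (of its 159.00 mm²) is removed, clipping the outline; the r=4.5 sphere at (15, 11.5) misses the remaining region (no effect) — 1 connected region. The result has 1 disconnected region.

1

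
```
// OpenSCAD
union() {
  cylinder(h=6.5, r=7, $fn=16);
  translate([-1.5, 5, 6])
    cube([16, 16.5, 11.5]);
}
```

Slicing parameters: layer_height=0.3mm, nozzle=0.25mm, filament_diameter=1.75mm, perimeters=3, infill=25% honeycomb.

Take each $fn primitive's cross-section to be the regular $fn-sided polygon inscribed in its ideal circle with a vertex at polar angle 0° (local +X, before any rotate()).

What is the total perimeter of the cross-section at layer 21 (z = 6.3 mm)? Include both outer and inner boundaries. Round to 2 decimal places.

93.72 mm

At z = 6.3 mm: the r=7 cylinder gives a regular 16-gon of circumradius 7 (constant along its height) (perimeter = 2·16·7.000·sin(180°/16) = 43.70 mm); the 16×16.5 cube at (-1.5, 5) contributes its full rectangle (perimeter 65.00 mm); Merging all regions: the regions partially overlap (shared area 9.03 mm²), so the edge portions inside another operand are dropped and the merged outline is re-measured after clipping — boundary = 93.72 mm. Overall, the cross-section is a single solid region. Total boundary length (outer) = 93.72 mm.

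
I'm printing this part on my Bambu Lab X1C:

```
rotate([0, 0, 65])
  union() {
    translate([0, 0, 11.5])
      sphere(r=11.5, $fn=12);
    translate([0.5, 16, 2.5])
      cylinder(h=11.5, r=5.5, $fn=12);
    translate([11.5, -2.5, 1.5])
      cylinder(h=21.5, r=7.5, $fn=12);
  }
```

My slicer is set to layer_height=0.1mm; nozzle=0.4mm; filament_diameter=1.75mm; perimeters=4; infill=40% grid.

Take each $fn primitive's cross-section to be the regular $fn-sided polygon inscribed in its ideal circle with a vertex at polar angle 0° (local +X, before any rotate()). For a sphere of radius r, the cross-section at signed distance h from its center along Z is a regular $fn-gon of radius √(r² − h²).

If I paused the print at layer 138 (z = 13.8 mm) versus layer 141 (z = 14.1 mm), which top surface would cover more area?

Layer 138 (z = 13.8): the r=11.5 sphere contributes a regular 12-gon of circumradius √(11.5²−2.3²) = 11.268 (area = (12/2)·11.268²·sin(360°/12) = 380.88 mm²); the r=5.5 cylinder at (0.5, 16) contributes a regular 12-gon of circumradius 5.5 (area = (12/2)·5.500²·sin(360°/12) = 90.75 mm²); the r=7.5 cylinder at (11.5, -2.5) contributes a regular 12-gon of circumradius 7.5 (area = (12/2)·7.500²·sin(360°/12) = 168.75 mm²); Combining (union): the regions partially overlap — summed areas 640.38 mm² minus the doubly-counted overlap 62.75 mm² gives 577.63 mm² — area = 577.63 mm²; (rotated 65° about Z; rotation is an isometry so areas/perimeters/island counts are preserved). So its area = 577.63 mm². Layer 141 (z = 14.1): the r=11.5 sphere slices to a regular 12-gon of circumradius 11.202 (√(r²−h²) with h=2.6 from center) (area = (12/2)·11.202²·sin(360°/12) = 376.47 mm²); the cylinder at (0.5, 16) does not reach this height (z outside [2.5, 14]); the r=7.5 cylinder at (11.5, -2.5) contributes a regular 12-gon of circumradius 7.5 (area = (12/2)·7.500²·sin(360°/12) = 168.75 mm²); Merging all regions: the regions partially overlap — summed areas 545.22 mm² minus the doubly-counted overlap 60.77 mm² gives 484.45 mm² — area = 484.45 mm²; (rotated 65° about Z; rotation is an isometry so areas/perimeters/island counts are preserved). So its area = 484.45 mm². Layer 138 is larger (577.63 vs 484.45 mm²).

layer 138 (z = 13.8 mm)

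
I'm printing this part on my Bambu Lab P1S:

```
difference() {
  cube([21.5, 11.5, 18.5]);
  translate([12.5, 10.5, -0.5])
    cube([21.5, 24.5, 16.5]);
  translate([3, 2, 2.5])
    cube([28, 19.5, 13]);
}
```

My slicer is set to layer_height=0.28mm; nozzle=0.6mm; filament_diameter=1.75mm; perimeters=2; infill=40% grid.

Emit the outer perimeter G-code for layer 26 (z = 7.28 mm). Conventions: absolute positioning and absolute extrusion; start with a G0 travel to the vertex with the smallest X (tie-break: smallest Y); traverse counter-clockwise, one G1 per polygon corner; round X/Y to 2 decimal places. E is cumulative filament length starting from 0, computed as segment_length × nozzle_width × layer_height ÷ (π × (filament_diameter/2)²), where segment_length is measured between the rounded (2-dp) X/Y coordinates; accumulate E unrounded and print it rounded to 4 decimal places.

G0 X0.00 Y0.00 Z7.28
G1 X21.50 Y0.00 E1.5017
G1 X21.50 Y2.00 E1.6414
G1 X3.00 Y2.00 E2.9335
G1 X3.00 Y11.50 E3.5971
G1 X0.00 Y11.50 E3.8066
G1 X0.00 Y0.00 E4.6099

At z = 7.28 mm: the cube (footprint 21.5×11.5) is included at this height; the 21.5×24.5 cube at (12.5, 10.5) contributes its full rectangle; the cube at (3, 2) (footprint 28×19.5) is included at this height; After the difference (first − rest): starting from the 21.5×11.5 cube, the 21.5×24.5 cube at (12.5, 10.5) partially overlaps it — only the 9.00 mm² overlap (of its 526.75 mm²) is removed, clipping the outline; the 28×19.5 cube at (3, 2) partially overlaps it — only the 166.75 mm² overlap (of its 546.00 mm²) is removed, clipping the outline — 1 connected region. The outline is a single polygon with 6 vertices. Extrusion per mm of travel: 0.6 × 0.28 / (π × 0.875²) = 0.069846. Accumulating E over each segment gives final E = 4.6099.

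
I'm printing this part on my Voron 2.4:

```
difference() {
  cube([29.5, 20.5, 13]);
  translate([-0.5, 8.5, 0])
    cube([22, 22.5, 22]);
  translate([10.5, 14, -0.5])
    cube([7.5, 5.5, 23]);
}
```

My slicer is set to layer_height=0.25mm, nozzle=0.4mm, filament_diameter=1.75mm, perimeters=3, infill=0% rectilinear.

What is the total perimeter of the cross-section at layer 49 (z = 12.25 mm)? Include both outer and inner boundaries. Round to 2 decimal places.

At z = 12.25 mm: the cube is present — its section is the full 29.5×20.5 rectangle (perimeter 100.00 mm); the cube at (-0.5, 8.5) is present — its section is the full 22×22.5 rectangle (perimeter 89.00 mm); the 7.5×5.5 cube at (10.5, 14) contributes its full rectangle (perimeter 26.00 mm); Subtracting the remaining from the first: starting from the 29.5×20.5 cube, the 22×22.5 cube at (-0.5, 8.5) partially overlaps it — only the 258.00 mm² overlap (of its 495.00 mm²) is removed, clipping the outline; the 7.5×5.5 cube at (10.5, 14) misses the remaining region (no effect) — boundary = 100.00 mm. Overall, the cross-section is a single solid region. Total boundary length (outer) = 100.00 mm.

100.00 mm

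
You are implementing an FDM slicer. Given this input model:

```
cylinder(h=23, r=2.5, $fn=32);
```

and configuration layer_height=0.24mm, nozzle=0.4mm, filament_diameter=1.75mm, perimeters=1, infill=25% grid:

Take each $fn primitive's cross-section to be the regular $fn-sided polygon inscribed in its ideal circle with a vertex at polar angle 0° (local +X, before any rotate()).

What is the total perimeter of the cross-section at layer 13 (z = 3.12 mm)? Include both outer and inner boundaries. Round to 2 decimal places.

15.68 mm

At z = 3.12 mm: the r=2.5 cylinder contributes a regular 32-gon of circumradius 2.5 (perimeter = 2·32·2.500·sin(180°/32) = 15.68 mm). Overall, the cross-section is a single solid region. Total boundary length (outer) = 15.68 mm.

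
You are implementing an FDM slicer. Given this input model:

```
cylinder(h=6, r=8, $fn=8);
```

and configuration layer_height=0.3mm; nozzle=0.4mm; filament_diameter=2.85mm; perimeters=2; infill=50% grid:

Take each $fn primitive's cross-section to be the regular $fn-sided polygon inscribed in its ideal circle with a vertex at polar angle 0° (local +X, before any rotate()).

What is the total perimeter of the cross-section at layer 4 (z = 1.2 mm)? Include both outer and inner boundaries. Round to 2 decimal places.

At z = 1.2 mm: the r=8 cylinder gives a regular 8-gon of circumradius 8 (constant along its height) (perimeter = 2·8·8.000·sin(180°/8) = 48.98 mm). Overall, the cross-section is a single solid region. Total boundary length (outer) = 48.98 mm.

48.98 mm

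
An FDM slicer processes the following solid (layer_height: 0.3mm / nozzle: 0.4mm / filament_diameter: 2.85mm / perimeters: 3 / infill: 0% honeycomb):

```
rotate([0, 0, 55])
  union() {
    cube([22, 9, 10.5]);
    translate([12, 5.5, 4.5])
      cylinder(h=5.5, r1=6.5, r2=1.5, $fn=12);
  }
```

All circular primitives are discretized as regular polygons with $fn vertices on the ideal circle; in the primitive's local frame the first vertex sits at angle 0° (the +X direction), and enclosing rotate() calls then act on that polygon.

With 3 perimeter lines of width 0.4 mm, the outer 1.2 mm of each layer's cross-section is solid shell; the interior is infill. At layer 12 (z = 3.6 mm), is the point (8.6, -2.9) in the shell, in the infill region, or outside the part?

outside

At z = 3.6 mm: the cube is present — its section is the full 22×9 rectangle; the cone at (12, 5.5) is absent (z outside [4.5, 10]); Taking the union: only the 22×9 cube is present, so the union is just that shape — 1 connected region; (rotated 55° about Z; rotation is an isometry so areas/perimeters/island counts are preserved). Overall, the cross-section is a single solid region. Undo the 55° rotation: the query point maps to (2.557, -8.708) in the un-rotated model frame. The nearest boundary edge runs (0.00, 0.00)→(22.00, 0.00); distance from the point to it = 8.71 mm. The point is not inside any of the regions above, so it lies outside the cross-section (8.71 mm from the nearest boundary).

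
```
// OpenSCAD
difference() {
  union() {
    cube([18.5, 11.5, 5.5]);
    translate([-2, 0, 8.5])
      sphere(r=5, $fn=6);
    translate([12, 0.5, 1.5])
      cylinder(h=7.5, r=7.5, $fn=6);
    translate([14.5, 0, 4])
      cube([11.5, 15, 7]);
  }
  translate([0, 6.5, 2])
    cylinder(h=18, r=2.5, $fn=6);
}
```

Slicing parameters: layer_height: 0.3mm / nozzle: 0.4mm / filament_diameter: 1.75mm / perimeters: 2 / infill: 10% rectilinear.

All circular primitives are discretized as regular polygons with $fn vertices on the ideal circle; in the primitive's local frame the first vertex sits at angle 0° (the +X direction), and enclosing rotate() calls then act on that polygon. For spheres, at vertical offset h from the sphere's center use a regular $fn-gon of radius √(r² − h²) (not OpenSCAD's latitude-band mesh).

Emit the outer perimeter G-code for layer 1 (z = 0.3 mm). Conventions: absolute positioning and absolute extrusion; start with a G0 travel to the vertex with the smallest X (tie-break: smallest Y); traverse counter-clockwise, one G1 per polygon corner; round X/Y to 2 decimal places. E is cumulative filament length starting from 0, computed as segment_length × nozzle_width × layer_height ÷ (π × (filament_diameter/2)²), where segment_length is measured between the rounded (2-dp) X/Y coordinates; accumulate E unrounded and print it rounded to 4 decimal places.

G0 X0.00 Y0.00 Z0.30
G1 X18.50 Y0.00 E0.9230
G1 X18.50 Y11.50 E1.4967
G1 X0.00 Y11.50 E2.4197
G1 X0.00 Y0.00 E2.9934

At z = 0.3 mm: the cube is present — its section is the full 18.5×11.5 rectangle; the sphere at (-2, 0) is absent (|z−center|=8.200 > r=5); the cylinder at (12, 0.5) does not reach this height (z outside [1.5, 9]); the cube at (14.5, 0) does not reach this height (z outside [4, 11]); Combining (union): only the 18.5×11.5 cube is present, so the union is just that shape — 1 connected region; the cylinder at (0, 6.5) is absent (z outside [2, 20]); Subtracting the remaining from the first: none of the subtracted shapes is present at this height, so that combined region is unchanged — 1 connected region. The outline is a single polygon with 4 vertices. Extrusion per mm of travel: 0.4 × 0.3 / (π × 0.875²) = 0.049890. Accumulating E over each segment gives final E = 2.9934.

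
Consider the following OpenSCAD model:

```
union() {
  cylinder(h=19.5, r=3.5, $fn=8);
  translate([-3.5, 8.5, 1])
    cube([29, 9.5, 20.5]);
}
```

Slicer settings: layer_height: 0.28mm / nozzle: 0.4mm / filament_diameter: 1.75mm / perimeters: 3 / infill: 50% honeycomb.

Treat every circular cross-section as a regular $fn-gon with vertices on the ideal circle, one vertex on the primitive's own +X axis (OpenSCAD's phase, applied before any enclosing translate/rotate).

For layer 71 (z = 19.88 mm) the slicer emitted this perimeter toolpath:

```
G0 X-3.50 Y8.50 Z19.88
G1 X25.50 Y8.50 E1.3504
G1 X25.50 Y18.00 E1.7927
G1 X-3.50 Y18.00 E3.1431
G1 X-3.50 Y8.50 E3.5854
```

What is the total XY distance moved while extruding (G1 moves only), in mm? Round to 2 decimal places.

Sum the Euclidean lengths of each G1 segment: total = 77.00 mm.

77.00 mm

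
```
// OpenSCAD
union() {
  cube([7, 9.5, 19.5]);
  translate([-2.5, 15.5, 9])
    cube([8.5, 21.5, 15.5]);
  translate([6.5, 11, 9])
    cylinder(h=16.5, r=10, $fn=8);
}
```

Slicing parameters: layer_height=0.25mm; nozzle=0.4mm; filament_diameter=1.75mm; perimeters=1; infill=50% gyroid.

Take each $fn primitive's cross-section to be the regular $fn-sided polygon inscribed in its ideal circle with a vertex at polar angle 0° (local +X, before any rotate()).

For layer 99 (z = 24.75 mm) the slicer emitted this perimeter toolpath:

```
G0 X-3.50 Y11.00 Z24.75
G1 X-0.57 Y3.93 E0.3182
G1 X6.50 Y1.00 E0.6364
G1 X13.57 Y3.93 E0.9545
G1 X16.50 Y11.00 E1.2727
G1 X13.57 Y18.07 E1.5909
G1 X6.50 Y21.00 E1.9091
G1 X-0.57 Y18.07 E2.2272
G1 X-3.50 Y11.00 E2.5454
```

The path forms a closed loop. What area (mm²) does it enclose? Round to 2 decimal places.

282.80 mm²

Apply the shoelace formula to the sequence of (X, Y) vertices; enclosed area = 282.80 mm².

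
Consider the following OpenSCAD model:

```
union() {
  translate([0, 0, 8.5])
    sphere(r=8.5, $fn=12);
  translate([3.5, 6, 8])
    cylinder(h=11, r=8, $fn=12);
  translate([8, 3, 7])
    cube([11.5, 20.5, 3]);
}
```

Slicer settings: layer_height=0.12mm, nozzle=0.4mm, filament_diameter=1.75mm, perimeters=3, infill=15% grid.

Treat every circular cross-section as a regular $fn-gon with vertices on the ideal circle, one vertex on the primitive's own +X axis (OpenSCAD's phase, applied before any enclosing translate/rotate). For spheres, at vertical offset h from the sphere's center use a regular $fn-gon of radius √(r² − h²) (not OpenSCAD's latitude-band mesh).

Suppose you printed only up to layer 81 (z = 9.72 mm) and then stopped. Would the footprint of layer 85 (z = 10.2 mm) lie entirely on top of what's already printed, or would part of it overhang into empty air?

Compare the two slices. At z = 9.72: the r=8.5 sphere contributes a regular 12-gon of circumradius √(8.5²−1.22²) = 8.412 (area = (12/2)·8.412²·sin(360°/12) = 212.28 mm²); the cylinder at (3.5, 6): section is a regular 12-gon, circumradius r=8 (area = (12/2)·8.000²·sin(360°/12) = 192.00 mm²); the cube at (8, 3) is present — its section is the full 11.5×20.5 rectangle (area 235.75 mm²); Taking the union: the regions partially overlap — summed areas 640.03 mm² minus the doubly-counted overlap 118.39 mm² gives 521.65 mm² — area = 521.65 mm². At z = 10.2: the sphere: section is a regular 12-gon, circumradius = √(r²−h²) = √(8.5²−1.7²) = 8.328 (area = (12/2)·8.328²·sin(360°/12) = 208.08 mm²); the r=8 cylinder at (3.5, 6) gives a regular 12-gon of circumradius 8 (constant along its height) (area = (12/2)·8.000²·sin(360°/12) = 192.00 mm²); the cube at (8, 3) does not reach this height (z outside [7, 10]); Merging all regions: the regions partially overlap — summed areas 400.08 mm² minus the doubly-counted overlap 92.88 mm² gives 307.20 mm² — area = 307.20 mm². Checking containment: the cross-section at z = 10.2 is a subset of the cross-section at z = 9.72.

entirely on top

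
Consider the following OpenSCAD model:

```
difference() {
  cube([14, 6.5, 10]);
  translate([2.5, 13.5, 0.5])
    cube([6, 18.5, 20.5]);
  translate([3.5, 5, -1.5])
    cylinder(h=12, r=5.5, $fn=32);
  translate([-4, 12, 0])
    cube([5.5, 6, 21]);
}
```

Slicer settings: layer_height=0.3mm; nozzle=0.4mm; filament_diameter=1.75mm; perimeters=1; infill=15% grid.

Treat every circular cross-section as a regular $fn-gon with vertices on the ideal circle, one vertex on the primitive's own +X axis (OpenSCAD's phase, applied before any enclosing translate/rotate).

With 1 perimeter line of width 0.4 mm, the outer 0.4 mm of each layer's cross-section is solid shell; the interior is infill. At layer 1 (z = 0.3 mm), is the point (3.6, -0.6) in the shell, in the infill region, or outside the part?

At z = 0.3 mm: the cube is present — its section is the full 14×6.5 rectangle; the cube at (2.5, 13.5) does not reach this height (z outside [0.5, 21]); the cylinder at (3.5, 5): section is a regular 32-gon, circumradius r=5.5; the cube at (-4, 12) is present — its section is the full 5.5×6 rectangle; Taking the first minus the rest: starting from the 14×6.5 cube, the r=5.5 cylinder at (3.5, 5) partially overlaps it — only the 53.30 mm² overlap (of its 94.42 mm²) is removed, clipping the outline; the 5.5×6 cube at (-4, 12) misses the remaining region (no effect) — 2 connected regions. Overall, the cross-section has 2 separate islands. The nearest boundary edge runs (14.00, 0.00)→(5.76, 0.00); distance from the point to it = 2.24 mm. The point is not inside any of the regions above, so it lies outside the cross-section (2.24 mm from the nearest boundary).

outside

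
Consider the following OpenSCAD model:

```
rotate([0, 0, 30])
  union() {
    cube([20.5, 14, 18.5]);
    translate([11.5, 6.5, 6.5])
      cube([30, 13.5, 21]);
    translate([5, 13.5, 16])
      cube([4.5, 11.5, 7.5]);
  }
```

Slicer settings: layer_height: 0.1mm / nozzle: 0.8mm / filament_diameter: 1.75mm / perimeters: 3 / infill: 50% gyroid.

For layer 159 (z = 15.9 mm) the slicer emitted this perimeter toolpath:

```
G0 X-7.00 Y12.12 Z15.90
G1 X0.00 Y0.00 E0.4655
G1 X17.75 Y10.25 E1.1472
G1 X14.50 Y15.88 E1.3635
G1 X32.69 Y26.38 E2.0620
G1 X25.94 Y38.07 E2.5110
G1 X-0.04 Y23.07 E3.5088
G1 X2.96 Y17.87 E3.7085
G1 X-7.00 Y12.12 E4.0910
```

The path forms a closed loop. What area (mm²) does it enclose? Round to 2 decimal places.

Apply the shoelace formula to the sequence of (X, Y) vertices; enclosed area = 624.39 mm².

624.39 mm²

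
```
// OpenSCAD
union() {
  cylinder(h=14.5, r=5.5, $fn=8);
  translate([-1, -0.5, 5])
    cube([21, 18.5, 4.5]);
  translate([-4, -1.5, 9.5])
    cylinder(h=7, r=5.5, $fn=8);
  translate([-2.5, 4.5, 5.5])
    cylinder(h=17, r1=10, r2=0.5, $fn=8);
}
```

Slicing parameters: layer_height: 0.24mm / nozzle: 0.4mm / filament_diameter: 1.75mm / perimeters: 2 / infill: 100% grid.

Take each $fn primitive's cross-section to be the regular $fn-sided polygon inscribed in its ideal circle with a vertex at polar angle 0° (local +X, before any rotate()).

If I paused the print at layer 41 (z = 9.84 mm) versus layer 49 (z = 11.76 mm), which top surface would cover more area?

layer 41 (z = 9.84 mm)

Layer 41 (z = 9.84): the cylinder: section is a regular 8-gon, circumradius r=5.5 (area = (8/2)·5.500²·sin(360°/8) = 85.56 mm²); the cube at (-1, -0.5) is absent (z outside [5, 9.5]); the r=5.5 cylinder at (-4, -1.5) gives a regular 8-gon of circumradius 5.5 (constant along its height) (area = (8/2)·5.500²·sin(360°/8) = 85.56 mm²); the cone at (-2.5, 4.5): at t=0.255 of its height the radius interpolates to r₁+(r₂−r₁)t = 7.575, giving a regular 8-gon of that circumradius (area = (8/2)·7.575²·sin(360°/8) = 162.28 mm²); Merging all regions: the regions partially overlap — summed areas 333.40 mm² minus the doubly-counted overlap 113.78 mm² gives 219.62 mm² — area = 219.62 mm². So its area = 219.62 mm². Layer 49 (z = 11.76): the r=5.5 cylinder contributes a regular 8-gon of circumradius 5.5 (area = (8/2)·5.500²·sin(360°/8) = 85.56 mm²); the cube at (-1, -0.5) is absent (z outside [5, 9.5]); the cylinder at (-4, -1.5): section is a regular 8-gon, circumradius r=5.5 (area = (8/2)·5.500²·sin(360°/8) = 85.56 mm²); the cone at (-2.5, 4.5) contributes a regular 8-gon of circumradius 6.502 (interpolated between r1=10 and r2=0.5 at t=0.368) (area = (8/2)·6.502²·sin(360°/8) = 119.57 mm²); Taking the union: the regions partially overlap — summed areas 290.69 mm² minus the doubly-counted overlap 96.87 mm² gives 193.82 mm² — area = 193.82 mm². So its area = 193.82 mm². Layer 41 is larger (219.62 vs 193.82 mm²).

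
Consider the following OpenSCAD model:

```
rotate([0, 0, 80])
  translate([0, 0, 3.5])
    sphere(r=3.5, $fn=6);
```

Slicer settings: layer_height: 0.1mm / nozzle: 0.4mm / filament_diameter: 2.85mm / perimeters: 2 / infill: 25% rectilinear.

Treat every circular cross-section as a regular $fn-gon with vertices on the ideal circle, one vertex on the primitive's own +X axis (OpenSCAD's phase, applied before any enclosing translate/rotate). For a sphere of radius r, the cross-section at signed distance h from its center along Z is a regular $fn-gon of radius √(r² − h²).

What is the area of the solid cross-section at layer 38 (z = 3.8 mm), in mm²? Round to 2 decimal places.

At z = 3.8 mm: the sphere: section is a regular 6-gon, circumradius = √(r²−h²) = √(3.5²−0.3²) = 3.487 (area = (6/2)·3.487²·sin(360°/6) = 31.59 mm²); (whole slice rotated 80° about Z — lengths, areas and connectivity unchanged). Overall, the cross-section is a single solid region. Net area = 31.59 mm².

31.59 mm²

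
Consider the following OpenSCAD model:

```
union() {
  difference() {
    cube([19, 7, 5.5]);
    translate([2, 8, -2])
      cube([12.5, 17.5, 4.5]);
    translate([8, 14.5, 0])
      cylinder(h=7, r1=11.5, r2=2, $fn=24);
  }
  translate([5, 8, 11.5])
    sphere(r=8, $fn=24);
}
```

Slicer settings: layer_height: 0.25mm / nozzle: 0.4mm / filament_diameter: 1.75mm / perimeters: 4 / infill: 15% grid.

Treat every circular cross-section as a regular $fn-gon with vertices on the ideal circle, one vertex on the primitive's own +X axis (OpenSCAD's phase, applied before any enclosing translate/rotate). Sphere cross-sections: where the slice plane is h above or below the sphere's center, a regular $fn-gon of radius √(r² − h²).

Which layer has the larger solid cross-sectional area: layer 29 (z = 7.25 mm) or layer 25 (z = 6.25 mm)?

Layer 29 (z = 7.25): the cube is absent (z outside [0, 5.5]); the cube at (2, 8) does not reach this height (z outside [-2, 2.5]); the cone at (8, 14.5) is not intersected at this z (z outside [0, 7]); Taking the first minus the rest: the first operand is absent here, so nothing remains; the r=8 sphere at (5, 8) slices to a regular 24-gon of circumradius 6.778 (√(r²−h²) with h=4.25 from center) (area = (24/2)·6.778²·sin(360°/24) = 142.67 mm²); Combining (union): only the r=8 sphere at (5, 8) is present, so the union is just that shape — area = 142.67 mm². So its area = 142.67 mm². Layer 25 (z = 6.25): the cube does not reach this height (z outside [0, 5.5]); the cube at (2, 8) is not intersected at this z (z outside [-2, 2.5]); the cone at (8, 14.5) contributes a regular 24-gon of circumradius 3.018 (interpolated between r1=11.5 and r2=2 at t=0.893) (area = (24/2)·3.018²·sin(360°/24) = 28.29 mm²); After the difference (first − rest): the first operand is absent here, so nothing remains; the r=8 sphere at (5, 8) contributes a regular 24-gon of circumradius √(8²−5.25²) = 6.036 (area = (24/2)·6.036²·sin(360°/24) = 113.17 mm²); Combining (union): only the r=8 sphere at (5, 8) is present, so the union is just that shape — area = 113.17 mm². So its area = 113.17 mm². Layer 29 is larger (142.67 vs 113.17 mm²).

layer 29 (z = 7.25 mm)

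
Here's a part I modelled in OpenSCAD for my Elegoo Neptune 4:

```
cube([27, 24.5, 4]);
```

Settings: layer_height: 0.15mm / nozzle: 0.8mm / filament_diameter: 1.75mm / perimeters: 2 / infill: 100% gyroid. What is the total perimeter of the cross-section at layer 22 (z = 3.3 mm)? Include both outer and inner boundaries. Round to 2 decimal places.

At z = 3.3 mm: the cube is present — its section is the full 27×24.5 rectangle (perimeter 103.00 mm). Overall, the cross-section is a single solid region. Total boundary length (outer) = 103.00 mm.

103.00 mm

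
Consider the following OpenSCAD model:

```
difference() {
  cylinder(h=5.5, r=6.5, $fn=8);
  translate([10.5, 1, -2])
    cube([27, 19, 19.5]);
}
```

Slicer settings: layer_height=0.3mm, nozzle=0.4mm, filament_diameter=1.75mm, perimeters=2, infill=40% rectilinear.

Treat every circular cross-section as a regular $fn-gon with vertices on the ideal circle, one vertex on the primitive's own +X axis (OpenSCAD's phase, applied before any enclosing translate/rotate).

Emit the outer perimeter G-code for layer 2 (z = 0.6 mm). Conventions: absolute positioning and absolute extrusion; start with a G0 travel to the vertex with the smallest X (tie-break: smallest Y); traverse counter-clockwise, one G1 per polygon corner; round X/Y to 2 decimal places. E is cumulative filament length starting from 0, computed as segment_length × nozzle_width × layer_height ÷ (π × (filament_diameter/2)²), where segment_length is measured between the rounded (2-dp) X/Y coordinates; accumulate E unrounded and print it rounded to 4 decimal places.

At z = 0.6 mm: the r=6.5 cylinder contributes a regular 8-gon of circumradius 6.5; the cube at (10.5, 1) is present — its section is the full 27×19 rectangle; Subtracting the remaining from the first: starting from the r=6.5 cylinder, the 27×19 cube at (10.5, 1) misses the remaining region (no effect) — 1 connected region. The outline is a single polygon with 8 vertices. Extrusion per mm of travel: 0.4 × 0.3 / (π × 0.875²) = 0.049890. Accumulating E over each segment gives final E = 1.9864.

G0 X-6.50 Y0.00 Z0.60
G1 X-4.60 Y-4.60 E0.2483
G1 X0.00 Y-6.50 E0.4966
G1 X4.60 Y-4.60 E0.7449
G1 X6.50 Y0.00 E0.9932
G1 X4.60 Y4.60 E1.2415
G1 X0.00 Y6.50 E1.4898
G1 X-4.60 Y4.60 E1.7381
G1 X-6.50 Y0.00 E1.9864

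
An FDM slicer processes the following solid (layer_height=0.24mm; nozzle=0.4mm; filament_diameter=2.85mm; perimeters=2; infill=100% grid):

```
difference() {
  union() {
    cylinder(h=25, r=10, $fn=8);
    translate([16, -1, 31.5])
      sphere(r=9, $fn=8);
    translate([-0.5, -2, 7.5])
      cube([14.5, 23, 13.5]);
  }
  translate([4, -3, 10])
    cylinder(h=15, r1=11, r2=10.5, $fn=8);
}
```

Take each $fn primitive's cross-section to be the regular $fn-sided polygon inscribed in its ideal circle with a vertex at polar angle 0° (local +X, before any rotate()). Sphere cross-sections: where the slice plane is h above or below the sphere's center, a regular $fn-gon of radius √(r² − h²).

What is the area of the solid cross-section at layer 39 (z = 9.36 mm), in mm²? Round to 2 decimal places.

520.51 mm²

At z = 9.36 mm: the cylinder: section is a regular 8-gon, circumradius r=10 (area = (8/2)·10.000²·sin(360°/8) = 282.84 mm²); the sphere at (16, -1) is absent (|z−center|=22.140 > r=9); the 14.5×23 cube at (-0.5, -2) contributes its full rectangle (area 333.50 mm²); Merging all regions: the regions partially overlap — summed areas 616.34 mm² minus the doubly-counted overlap 95.83 mm² gives 520.51 mm² — area = 520.51 mm²; the cone at (4, -3) is absent (z outside [10, 25]); Taking the first minus the rest: none of the subtracted shapes is present at this height, so the result so far is unchanged — area = 520.51 mm². Overall, the cross-section is a single solid region. Net area = 520.51 mm².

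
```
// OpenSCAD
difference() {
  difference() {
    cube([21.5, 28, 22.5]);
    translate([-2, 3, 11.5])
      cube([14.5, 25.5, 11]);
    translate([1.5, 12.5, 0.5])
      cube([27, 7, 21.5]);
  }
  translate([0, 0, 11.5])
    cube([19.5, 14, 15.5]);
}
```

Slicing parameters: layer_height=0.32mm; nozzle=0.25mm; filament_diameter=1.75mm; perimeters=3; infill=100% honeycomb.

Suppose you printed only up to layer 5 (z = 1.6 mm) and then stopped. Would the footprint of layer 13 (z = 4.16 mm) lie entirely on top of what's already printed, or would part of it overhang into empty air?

Compare the two slices. At z = 1.6: the 21.5×28 cube contributes its full rectangle (area 602.00 mm²); the cube at (-2, 3) does not reach this height (z outside [11.5, 22.5]); the 27×7 cube at (1.5, 12.5) contributes its full rectangle (area 189.00 mm²); Subtracting the remaining from the first: starting from the 21.5×28 cube (602.00 mm²), the 27×7 cube at (1.5, 12.5) partially overlaps it — only the 140.00 mm² overlap (of its 189.00 mm²) is removed, clipping the outline — area = 462.00 mm²; the cube does not reach this height (z outside [11.5, 27]); Subtracting the remaining from the first: none of the subtracted shapes is present at this height, so that combined region is unchanged — area = 462.00 mm². At z = 4.16: the 21.5×28 cube contributes its full rectangle (area 602.00 mm²); the cube at (-2, 3) is absent (z outside [11.5, 22.5]); the 27×7 cube at (1.5, 12.5) contributes its full rectangle (area 189.00 mm²); Taking the first minus the rest: starting from the 21.5×28 cube (602.00 mm²), the 27×7 cube at (1.5, 12.5) partially overlaps it — only the 140.00 mm² overlap (of its 189.00 mm²) is removed, clipping the outline — area = 462.00 mm²; the cube does not reach this height (z outside [11.5, 27]); Subtracting the remaining from the first: none of the subtracted shapes is present at this height, so that combined region is unchanged — area = 462.00 mm². Checking containment: the cross-section at z = 4.16 is a subset of the cross-section at z = 1.6.

entirely on top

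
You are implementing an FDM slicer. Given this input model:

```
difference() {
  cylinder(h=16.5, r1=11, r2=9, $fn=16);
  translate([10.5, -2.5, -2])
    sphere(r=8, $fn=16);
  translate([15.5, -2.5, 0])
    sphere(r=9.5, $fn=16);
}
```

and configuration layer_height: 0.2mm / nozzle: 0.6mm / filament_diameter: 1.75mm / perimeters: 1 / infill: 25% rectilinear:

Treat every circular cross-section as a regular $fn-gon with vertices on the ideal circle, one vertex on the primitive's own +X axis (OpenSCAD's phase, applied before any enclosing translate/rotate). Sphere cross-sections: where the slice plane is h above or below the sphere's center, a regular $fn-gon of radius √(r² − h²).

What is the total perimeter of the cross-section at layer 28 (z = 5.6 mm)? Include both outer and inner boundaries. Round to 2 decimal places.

At z = 5.6 mm: the cone: at t=0.339 of its height the radius interpolates to r₁+(r₂−r₁)t = 10.321, giving a regular 16-gon of that circumradius (perimeter = 2·16·10.321·sin(180°/16) = 64.43 mm); the r=8 sphere at (10.5, -2.5) slices to a regular 16-gon of circumradius 2.498 (√(r²−h²) with h=7.6 from center) (perimeter = 2·16·2.498·sin(180°/16) = 15.59 mm); the r=9.5 sphere at (15.5, -2.5) contributes a regular 16-gon of circumradius √(9.5²−5.6²) = 7.674 (perimeter = 2·16·7.674·sin(180°/16) = 47.91 mm); Taking the first minus the rest: starting from the cone, the r=8 sphere at (10.5, -2.5) partially overlaps it — only the 6.21 mm² overlap (of its 19.10 mm²) is removed, clipping the outline; the r=9.5 sphere at (15.5, -2.5) partially overlaps it — only the 5.18 mm² overlap (of its 180.29 mm²) is removed, clipping the outline — boundary = 64.55 mm. Overall, the cross-section is a single solid region. Total boundary length (outer) = 64.55 mm.

64.55 mm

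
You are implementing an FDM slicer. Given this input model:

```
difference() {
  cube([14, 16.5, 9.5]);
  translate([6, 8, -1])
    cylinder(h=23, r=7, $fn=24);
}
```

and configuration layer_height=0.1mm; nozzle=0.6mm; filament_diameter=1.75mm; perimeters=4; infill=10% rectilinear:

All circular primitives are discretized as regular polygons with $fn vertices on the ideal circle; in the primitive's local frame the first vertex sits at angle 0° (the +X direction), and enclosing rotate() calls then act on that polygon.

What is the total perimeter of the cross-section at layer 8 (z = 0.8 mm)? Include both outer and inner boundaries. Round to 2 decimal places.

At z = 0.8 mm: the cube (footprint 14×16.5) is included at this height (perimeter 61.00 mm); the r=7 cylinder at (6, 8) gives a regular 24-gon of circumradius 7 (constant along its height) (perimeter = 2·24·7.000·sin(180°/24) = 43.86 mm); After the difference (first − rest): starting from the 14×16.5 cube, the r=7 cylinder at (6, 8) partially overlaps it — only the 147.60 mm² overlap (of its 152.19 mm²) is removed, clipping the outline — boundary = 90.18 mm. Overall, the cross-section is a single solid region. Total boundary length (outer) = 90.18 mm.

90.18 mm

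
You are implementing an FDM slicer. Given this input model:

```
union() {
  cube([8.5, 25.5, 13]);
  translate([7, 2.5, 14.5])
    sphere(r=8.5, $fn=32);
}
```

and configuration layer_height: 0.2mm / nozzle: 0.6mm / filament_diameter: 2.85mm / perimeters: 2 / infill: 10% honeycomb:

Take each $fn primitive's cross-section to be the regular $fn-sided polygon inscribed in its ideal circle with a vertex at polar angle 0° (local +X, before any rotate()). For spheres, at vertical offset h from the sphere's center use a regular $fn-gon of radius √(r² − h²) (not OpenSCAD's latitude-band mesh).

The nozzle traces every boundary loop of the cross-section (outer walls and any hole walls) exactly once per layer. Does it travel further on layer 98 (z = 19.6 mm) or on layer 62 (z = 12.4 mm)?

layer 62 (z = 12.4 mm)

Layer 98 (z = 19.6): the cube does not reach this height (z outside [0, 13]); the sphere at (7, 2.5): section is a regular 32-gon, circumradius = √(r²−h²) = √(8.5²−5.1²) = 6.800 (perimeter = 2·32·6.800·sin(180°/32) = 42.66 mm); Combining (union): only the r=8.5 sphere at (7, 2.5) is present, so the union is just that shape — boundary = 42.66 mm. So its perimeter = 42.66 mm. Layer 62 (z = 12.4): the 8.5×25.5 cube contributes its full rectangle (perimeter 68.00 mm); the r=8.5 sphere at (7, 2.5) contributes a regular 32-gon of circumradius √(8.5²−2.1²) = 8.237 (perimeter = 2·32·8.237·sin(180°/32) = 51.67 mm); Merging all regions: the regions partially overlap (shared area 82.92 mm²), so the edge portions inside another operand are dropped and the merged outline is re-measured after clipping — boundary = 83.89 mm. So its perimeter = 83.89 mm. Layer 62 is larger (83.89 vs 42.66 mm).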